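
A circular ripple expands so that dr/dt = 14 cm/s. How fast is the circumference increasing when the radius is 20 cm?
28π cm/s

C = 2πr
dC/dt = 2π · dr/dt = 2π · 14 = 28π cm/s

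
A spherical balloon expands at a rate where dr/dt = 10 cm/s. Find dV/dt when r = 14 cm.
7840π cm³/s

V = (4/3)πr³
dV/dt = dV/dr · dr/dt = 4πr² · 10
At r = 14: dV/dt = 7840π cm³/s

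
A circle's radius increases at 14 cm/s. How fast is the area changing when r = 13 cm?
364π cm²/s

A = πr²
dA/dt = 2πr · dr/dt = 2π(13)(14) = 364π cm²/s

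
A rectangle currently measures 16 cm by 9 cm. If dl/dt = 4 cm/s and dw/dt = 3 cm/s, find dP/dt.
14 cm/s

P = 2(l + w)
dP/dt = 2(dl/dt + dw/dt) = 2(4 + 3) = 14 cm/s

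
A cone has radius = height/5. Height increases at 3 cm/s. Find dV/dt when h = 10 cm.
12π cm³/s

V = (1/3)π(h/5)²h = πh³/75
dV/dt = πh²/25 · 3
At h = 10: dV/dt = 12π cm³/s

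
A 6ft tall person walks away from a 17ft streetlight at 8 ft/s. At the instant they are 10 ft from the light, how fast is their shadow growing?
48/11 ft/s

By similar triangles: 17/(x+s) = 6/s
Solving: s = 6x/11
ds/dt = 6/11 · dx/dt = 6/11 · 8 = 48/11 ft/s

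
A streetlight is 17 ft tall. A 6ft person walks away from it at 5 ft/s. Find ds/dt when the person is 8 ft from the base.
30/11 ft/s

By similar triangles: 17/(x+s) = 6/s
Solving: s = 6x/11
ds/dt = 6/11 · dx/dt = 6/11 · 5 = 30/11 ft/s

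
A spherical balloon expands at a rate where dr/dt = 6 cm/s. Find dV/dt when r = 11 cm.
2904π cm³/s

V = (4/3)πr³
dV/dt = dV/dr · dr/dt = 4πr² · 6
At r = 11: dV/dt = 2904π cm³/s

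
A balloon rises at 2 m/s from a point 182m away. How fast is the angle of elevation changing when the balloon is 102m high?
0.008362 rad/s

tan(θ) = y/182
sec²(θ) · dθ/dt = (1/182) · dy/dt
dθ/dt = cos²(θ)/182 · 2 = 182/(182² + 102²) · 2
dθ/dt = 0.008362 rad/s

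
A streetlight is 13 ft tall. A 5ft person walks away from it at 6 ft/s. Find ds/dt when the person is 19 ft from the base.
15/4 ft/s

By similar triangles: 13/(x+s) = 5/s
Solving: s = 5x/8
ds/dt = 5/8 · dx/dt = 5/8 · 6 = 15/4 ft/s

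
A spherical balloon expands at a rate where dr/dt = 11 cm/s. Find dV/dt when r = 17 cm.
12716π cm³/s

V = (4/3)πr³
dV/dt = dV/dr · dr/dt = 4πr² · 11
At r = 17: dV/dt = 12716π cm³/s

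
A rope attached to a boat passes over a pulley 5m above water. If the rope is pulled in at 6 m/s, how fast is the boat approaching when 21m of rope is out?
63√26/52 ≈ 6.178 m/s

rope² = x² + 5²
x = √(21² - 5²) = 4√26
dx/dt = (rope/x) · d(rope)/dt = (21/(4√26)) · (-6) = -63√26/52 m/s
The boat approaches at 63√26/52 ≈ 6.178 m/s.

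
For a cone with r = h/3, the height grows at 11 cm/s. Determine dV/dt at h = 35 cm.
13475π/9 cm³/s

V = (1/3)π(h/3)²h = πh³/27
dV/dt = πh²/9 · 11
At h = 35: dV/dt = 13475π/9 cm³/s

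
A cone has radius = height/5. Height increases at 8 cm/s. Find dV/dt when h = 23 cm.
4232π/25 cm³/s

V = (1/3)π(h/5)²h = πh³/75
dV/dt = πh²/25 · 8
At h = 23: dV/dt = 4232π/25 cm³/s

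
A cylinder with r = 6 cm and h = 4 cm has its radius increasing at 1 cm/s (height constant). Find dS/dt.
32π cm²/s

S = 2πrh + 2πr² (lateral + bases)
dS/dt = (2πh + 4πr)·dr/dt = (2π·4 + 4π·6)·1
= 32π cm²/s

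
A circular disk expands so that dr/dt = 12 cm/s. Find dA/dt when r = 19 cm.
456π cm²/s

A = πr²
dA/dt = 2πr · dr/dt = 2π(19)(12) = 456π cm²/s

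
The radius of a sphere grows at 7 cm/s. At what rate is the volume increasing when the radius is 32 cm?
28672π cm³/s

V = (4/3)πr³
dV/dt = dV/dr · dr/dt = 4πr² · 7
At r = 32: dV/dt = 28672π cm³/s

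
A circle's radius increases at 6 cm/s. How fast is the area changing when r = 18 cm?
216π cm²/s

A = πr²
dA/dt = 2πr · dr/dt = 2π(18)(6) = 216π cm²/s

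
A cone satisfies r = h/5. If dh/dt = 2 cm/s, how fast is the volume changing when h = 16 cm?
512π/25 cm³/s

V = (1/3)π(h/5)²h = πh³/75
dV/dt = πh²/25 · 2
At h = 16: dV/dt = 512π/25 cm³/s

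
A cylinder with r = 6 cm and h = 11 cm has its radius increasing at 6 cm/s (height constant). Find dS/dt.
276π cm²/s

S = 2πrh + 2πr² (lateral + bases)
dS/dt = (2πh + 4πr)·dr/dt = (2π·11 + 4π·6)·6
= 276π cm²/s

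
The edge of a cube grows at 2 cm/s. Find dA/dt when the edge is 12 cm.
288 cm²/s

A = 6s²
dA/dt = 12s · ds/dt = 12·12·2 = 288 cm²/s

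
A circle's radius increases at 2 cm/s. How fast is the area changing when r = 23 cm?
92π cm²/s

A = πr²
dA/dt = 2πr · dr/dt = 2π(23)(2) = 92π cm²/s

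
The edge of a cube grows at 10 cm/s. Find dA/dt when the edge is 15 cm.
1800 cm²/s

A = 6s²
dA/dt = 12s · ds/dt = 12·15·10 = 1800 cm²/s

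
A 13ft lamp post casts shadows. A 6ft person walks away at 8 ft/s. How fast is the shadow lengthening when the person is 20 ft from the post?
48/7 ft/s

By similar triangles: 13/(x+s) = 6/s
Solving: s = 6x/7
ds/dt = 6/7 · dx/dt = 6/7 · 8 = 48/7 ft/s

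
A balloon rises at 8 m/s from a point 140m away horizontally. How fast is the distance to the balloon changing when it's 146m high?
584√10229/10229 ≈ 5.774 m/s

z² = 140² + y²
z = √(140² + 146²) = 2√10229
dz/dt = y/z · dy/dt = 146/(2√10229) · 8 = 584√10229/10229 ≈ 5.774 m/s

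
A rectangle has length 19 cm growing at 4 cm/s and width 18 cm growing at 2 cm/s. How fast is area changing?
110 cm²/s

A = lw
dA/dt = w·dl/dt + l·dw/dt = 18·4 + 19·2 = 110 cm²/s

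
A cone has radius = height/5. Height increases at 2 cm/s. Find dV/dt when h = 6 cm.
72π/25 cm³/s

V = (1/3)π(h/5)²h = πh³/75
dV/dt = πh²/25 · 2
At h = 6: dV/dt = 72π/25 cm³/s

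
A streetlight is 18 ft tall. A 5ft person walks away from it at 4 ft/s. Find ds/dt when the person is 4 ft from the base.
20/13 ft/s

By similar triangles: 18/(x+s) = 5/s
Solving: s = 5x/13
ds/dt = 5/13 · dx/dt = 5/13 · 4 = 20/13 ft/s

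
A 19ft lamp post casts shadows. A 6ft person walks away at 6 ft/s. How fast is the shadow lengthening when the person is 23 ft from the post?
36/13 ft/s

By similar triangles: 19/(x+s) = 6/s
Solving: s = 6x/13
ds/dt = 6/13 · dx/dt = 6/13 · 6 = 36/13 ft/s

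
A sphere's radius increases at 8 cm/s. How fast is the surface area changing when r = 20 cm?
1280π cm²/s

S = 4πr²
dS/dt = dS/dr · dr/dt = 8πr · 8
At r = 20: dS/dt = 1280π cm²/s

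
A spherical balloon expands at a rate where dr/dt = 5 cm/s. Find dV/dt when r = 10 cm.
2000π cm³/s

V = (4/3)πr³
dV/dt = dV/dr · dr/dt = 4πr² · 5
At r = 10: dV/dt = 2000π cm³/s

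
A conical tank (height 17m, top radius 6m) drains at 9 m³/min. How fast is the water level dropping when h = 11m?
289/(484π) ≈ 0.1901 m/min

r/h = 6/17, so r = (6/17)h
V = (1/3)πr²h = (1/3)π((6/17)h)²h = (12/289)πh³
dV/dh = (36/289)πh²
dh/dt = (dV/dt)/(dV/dh) = -9/((36/289)π·11²) = -289/(484π) m/min
The level is dropping at 289/(484π) ≈ 0.1901 m/min.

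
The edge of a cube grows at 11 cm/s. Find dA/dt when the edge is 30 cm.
3960 cm²/s

A = 6s²
dA/dt = 12s · ds/dt = 12·30·11 = 3960 cm²/s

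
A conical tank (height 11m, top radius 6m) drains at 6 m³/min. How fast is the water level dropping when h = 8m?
121/(384π) ≈ 0.1003 m/min

r/h = 6/11, so r = (6/11)h
V = (1/3)πr²h = (1/3)π((6/11)h)²h = (12/121)πh³
dV/dh = (36/121)πh²
dh/dt = (dV/dt)/(dV/dh) = -6/((36/121)π·8²) = -121/(384π) m/min
The level is dropping at 121/(384π) ≈ 0.1003 m/min.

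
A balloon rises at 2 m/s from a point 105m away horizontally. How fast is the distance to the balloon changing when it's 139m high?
139√30346/15173 ≈ 1.596 m/s

z² = 105² + y²
z = √(105² + 139²) = √30346
dz/dt = y/z · dy/dt = 139/√30346 · 2 = 139√30346/15173 ≈ 1.596 m/s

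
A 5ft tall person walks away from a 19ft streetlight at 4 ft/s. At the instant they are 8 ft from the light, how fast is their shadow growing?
10/7 ft/s

By similar triangles: 19/(x+s) = 5/s
Solving: s = 5x/14
ds/dt = 5/14 · dx/dt = 5/14 · 4 = 10/7 ft/s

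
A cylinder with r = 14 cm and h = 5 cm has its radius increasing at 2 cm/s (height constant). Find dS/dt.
132π cm²/s

S = 2πrh + 2πr² (lateral + bases)
dS/dt = (2πh + 4πr)·dr/dt = (2π·5 + 4π·14)·2
= 132π cm²/s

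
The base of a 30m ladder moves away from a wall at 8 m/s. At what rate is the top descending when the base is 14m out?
14√11/11 ≈ 4.221 m/s

x² + y² = 30²
2x·dx/dt + 2y·dy/dt = 0
dy/dt = -x/y · dx/dt = -14/(8√11) · 8 = -14√11/11 m/s
The top is descending at 14√11/11 ≈ 4.221 m/s.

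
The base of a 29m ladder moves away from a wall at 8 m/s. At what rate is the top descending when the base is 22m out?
176√357/357 ≈ 9.315 m/s

x² + y² = 29²
2x·dx/dt + 2y·dy/dt = 0
dy/dt = -x/y · dx/dt = -22/√357 · 8 = -176√357/357 m/s
The top is descending at 176√357/357 ≈ 9.315 m/s.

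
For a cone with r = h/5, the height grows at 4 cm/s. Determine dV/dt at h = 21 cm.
1764π/25 cm³/s

V = (1/3)π(h/5)²h = πh³/75
dV/dt = πh²/25 · 4
At h = 21: dV/dt = 1764π/25 cm³/s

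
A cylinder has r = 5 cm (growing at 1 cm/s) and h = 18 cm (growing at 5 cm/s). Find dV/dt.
305π cm³/s

V = πr²h
dV/dt = 2πrh·dr/dt + πr²·dh/dt
= 2π(5)(18)(1) + π(5)²(5)
= 305π cm³/s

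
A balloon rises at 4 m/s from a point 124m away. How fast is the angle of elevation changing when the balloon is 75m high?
0.023618 rad/s

tan(θ) = y/124
sec²(θ) · dθ/dt = (1/124) · dy/dt
dθ/dt = cos²(θ)/124 · 4 = 124/(124² + 75²) · 4
dθ/dt = 0.023618 rad/s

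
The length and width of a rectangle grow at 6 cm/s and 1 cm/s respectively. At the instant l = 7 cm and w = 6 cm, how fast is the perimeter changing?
14 cm/s

P = 2(l + w)
dP/dt = 2(dl/dt + dw/dt) = 2(6 + 1) = 14 cm/s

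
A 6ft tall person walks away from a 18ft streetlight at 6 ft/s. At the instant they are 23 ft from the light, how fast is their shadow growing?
3 ft/s

By similar triangles: 18/(x+s) = 6/s
Solving: s = 6x/12
ds/dt = 6/12 · dx/dt = 1/2 · 6 = 3 ft/s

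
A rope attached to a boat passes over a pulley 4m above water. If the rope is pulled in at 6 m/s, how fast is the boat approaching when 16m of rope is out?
8√15/5 ≈ 6.197 m/s

rope² = x² + 4²
x = √(16² - 4²) = 4√15
dx/dt = (rope/x) · d(rope)/dt = (16/(4√15)) · (-6) = -8√15/5 m/s
The boat approaches at 8√15/5 ≈ 6.197 m/s.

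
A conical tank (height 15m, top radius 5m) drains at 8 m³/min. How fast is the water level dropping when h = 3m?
8/π ≈ 2.546 m/min

r/h = 5/15, so r = (1/3)h
V = (1/3)πr²h = (1/3)π((1/3)h)²h = (1/27)πh³
dV/dh = (1/9)πh²
dh/dt = (dV/dt)/(dV/dh) = -8/((1/9)π·3²) = -8/π m/min
The level is dropping at 8/π ≈ 2.546 m/min.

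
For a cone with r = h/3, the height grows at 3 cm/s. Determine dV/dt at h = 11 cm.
121π/3 cm³/s

V = (1/3)π(h/3)²h = πh³/27
dV/dt = πh²/9 · 3
At h = 11: dV/dt = 121π/3 cm³/s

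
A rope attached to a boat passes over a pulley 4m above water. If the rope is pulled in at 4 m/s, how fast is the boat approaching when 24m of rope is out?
24√35/35 ≈ 4.057 m/s

rope² = x² + 4²
x = √(24² - 4²) = 4√35
dx/dt = (rope/x) · d(rope)/dt = (24/(4√35)) · (-4) = -24√35/35 m/s
The boat approaches at 24√35/35 ≈ 4.057 m/s.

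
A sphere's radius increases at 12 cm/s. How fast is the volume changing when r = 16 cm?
12288π cm³/s

V = (4/3)πr³
dV/dt = dV/dr · dr/dt = 4πr² · 12
At r = 16: dV/dt = 12288π cm³/s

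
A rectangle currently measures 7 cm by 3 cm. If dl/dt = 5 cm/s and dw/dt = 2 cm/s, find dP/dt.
14 cm/s

P = 2(l + w)
dP/dt = 2(dl/dt + dw/dt) = 2(5 + 2) = 14 cm/s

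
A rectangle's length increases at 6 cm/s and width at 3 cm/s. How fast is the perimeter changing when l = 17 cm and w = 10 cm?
18 cm/s

P = 2(l + w)
dP/dt = 2(dl/dt + dw/dt) = 2(6 + 3) = 18 cm/s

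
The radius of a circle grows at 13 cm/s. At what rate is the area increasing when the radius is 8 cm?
208π cm²/s

A = πr²
dA/dt = 2πr · dr/dt = 2π(8)(13) = 208π cm²/s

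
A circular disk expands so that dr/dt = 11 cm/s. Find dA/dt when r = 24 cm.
528π cm²/s

A = πr²
dA/dt = 2πr · dr/dt = 2π(24)(11) = 528π cm²/s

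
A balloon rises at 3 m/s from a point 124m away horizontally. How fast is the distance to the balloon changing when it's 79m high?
237√21617/21617 ≈ 1.612 m/s

z² = 124² + y²
z = √(124² + 79²) = √21617
dz/dt = y/z · dy/dt = 79/√21617 · 3 = 237√21617/21617 ≈ 1.612 m/s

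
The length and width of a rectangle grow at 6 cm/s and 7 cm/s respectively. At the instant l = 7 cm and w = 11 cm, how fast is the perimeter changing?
26 cm/s

P = 2(l + w)
dP/dt = 2(dl/dt + dw/dt) = 2(6 + 7) = 26 cm/s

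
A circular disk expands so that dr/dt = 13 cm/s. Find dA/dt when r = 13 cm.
338π cm²/s

A = πr²
dA/dt = 2πr · dr/dt = 2π(13)(13) = 338π cm²/s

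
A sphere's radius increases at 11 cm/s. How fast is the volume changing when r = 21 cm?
19404π cm³/s

V = (4/3)πr³
dV/dt = dV/dr · dr/dt = 4πr² · 11
At r = 21: dV/dt = 19404π cm³/s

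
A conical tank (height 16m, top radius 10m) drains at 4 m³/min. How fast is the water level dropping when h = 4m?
16/(25π) ≈ 0.2037 m/min

r/h = 10/16, so r = (5/8)h
V = (1/3)πr²h = (1/3)π((5/8)h)²h = (25/192)πh³
dV/dh = (25/64)πh²
dh/dt = (dV/dt)/(dV/dh) = -4/((25/64)π·4²) = -16/(25π) m/min
The level is dropping at 16/(25π) ≈ 0.2037 m/min.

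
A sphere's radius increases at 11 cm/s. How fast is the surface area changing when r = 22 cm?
1936π cm²/s

S = 4πr²
dS/dt = dS/dr · dr/dt = 8πr · 11
At r = 22: dS/dt = 1936π cm²/s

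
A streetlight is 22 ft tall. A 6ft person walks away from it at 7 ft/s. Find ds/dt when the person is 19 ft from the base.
21/8 ft/s

By similar triangles: 22/(x+s) = 6/s
Solving: s = 6x/16
ds/dt = 6/16 · dx/dt = 3/8 · 7 = 21/8 ft/s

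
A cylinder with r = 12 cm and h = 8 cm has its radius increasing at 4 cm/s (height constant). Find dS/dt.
256π cm²/s

S = 2πrh + 2πr² (lateral + bases)
dS/dt = (2πh + 4πr)·dr/dt = (2π·8 + 4π·12)·4
= 256π cm²/s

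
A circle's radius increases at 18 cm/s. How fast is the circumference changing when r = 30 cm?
36π cm/s

C = 2πr
dC/dt = 2π · dr/dt = 2π · 18 = 36π cm/s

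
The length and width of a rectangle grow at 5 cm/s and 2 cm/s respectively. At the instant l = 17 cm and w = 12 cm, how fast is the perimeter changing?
14 cm/s

P = 2(l + w)
dP/dt = 2(dl/dt + dw/dt) = 2(5 + 2) = 14 cm/s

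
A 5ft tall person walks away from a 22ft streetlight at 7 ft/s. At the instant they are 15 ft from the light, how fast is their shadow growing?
35/17 ft/s

By similar triangles: 22/(x+s) = 5/s
Solving: s = 5x/17
ds/dt = 5/17 · dx/dt = 5/17 · 7 = 35/17 ft/s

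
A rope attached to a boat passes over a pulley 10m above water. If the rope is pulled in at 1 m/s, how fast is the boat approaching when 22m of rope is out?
11√6/24 ≈ 1.123 m/s

rope² = x² + 10²
x = √(22² - 10²) = 8√6
dx/dt = (rope/x) · d(rope)/dt = (22/(8√6)) · (-1) = -11√6/24 m/s
The boat approaches at 11√6/24 ≈ 1.123 m/s.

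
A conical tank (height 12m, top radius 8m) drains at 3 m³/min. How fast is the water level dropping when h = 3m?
3/(4π) ≈ 0.2387 m/min

r/h = 8/12, so r = (2/3)h
V = (1/3)πr²h = (1/3)π((2/3)h)²h = (4/27)πh³
dV/dh = (4/9)πh²
dh/dt = (dV/dt)/(dV/dh) = -3/((4/9)π·3²) = -3/(4π) m/min
The level is dropping at 3/(4π) ≈ 0.2387 m/min.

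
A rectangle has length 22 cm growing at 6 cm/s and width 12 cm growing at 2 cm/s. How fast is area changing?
116 cm²/s

A = lw
dA/dt = w·dl/dt + l·dw/dt = 12·6 + 22·2 = 116 cm²/s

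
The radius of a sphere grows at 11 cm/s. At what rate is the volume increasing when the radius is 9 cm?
3564π cm³/s

V = (4/3)πr³
dV/dt = dV/dr · dr/dt = 4πr² · 11
At r = 9: dV/dt = 3564π cm³/s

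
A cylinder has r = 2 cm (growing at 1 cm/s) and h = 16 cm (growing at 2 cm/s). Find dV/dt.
72π cm³/s

V = πr²h
dV/dt = 2πrh·dr/dt + πr²·dh/dt
= 2π(2)(16)(1) + π(2)²(2)
= 72π cm³/s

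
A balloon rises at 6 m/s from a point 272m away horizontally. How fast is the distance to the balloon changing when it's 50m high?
150√19121/19121 ≈ 1.085 m/s

z² = 272² + y²
z = √(272² + 50²) = 2√19121
dz/dt = y/z · dy/dt = 50/(2√19121) · 6 = 150√19121/19121 ≈ 1.085 m/s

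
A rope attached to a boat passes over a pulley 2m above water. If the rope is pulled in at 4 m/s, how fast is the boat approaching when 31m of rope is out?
124√957/957 ≈ 4.008 m/s

rope² = x² + 2²
x = √(31² - 2²) = √957
dx/dt = (rope/x) · d(rope)/dt = (31/√957) · (-4) = -124√957/957 m/s
The boat approaches at 124√957/957 ≈ 4.008 m/s.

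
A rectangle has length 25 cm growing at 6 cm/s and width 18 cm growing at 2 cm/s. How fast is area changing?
158 cm²/s

A = lw
dA/dt = w·dl/dt + l·dw/dt = 18·6 + 25·2 = 158 cm²/s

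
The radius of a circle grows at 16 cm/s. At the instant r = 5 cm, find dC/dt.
32π cm/s

C = 2πr
dC/dt = 2π · dr/dt = 2π · 16 = 32π cm/s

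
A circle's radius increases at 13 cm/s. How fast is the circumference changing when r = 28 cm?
26π cm/s

C = 2πr
dC/dt = 2π · dr/dt = 2π · 13 = 26π cm/s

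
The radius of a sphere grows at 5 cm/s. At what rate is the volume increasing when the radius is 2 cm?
80π cm³/s

V = (4/3)πr³
dV/dt = dV/dr · dr/dt = 4πr² · 5
At r = 2: dV/dt = 80π cm³/s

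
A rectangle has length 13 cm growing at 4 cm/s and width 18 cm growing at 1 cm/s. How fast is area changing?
85 cm²/s

A = lw
dA/dt = w·dl/dt + l·dw/dt = 18·4 + 13·1 = 85 cm²/s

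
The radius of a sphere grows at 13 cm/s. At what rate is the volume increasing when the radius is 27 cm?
37908π cm³/s

V = (4/3)πr³
dV/dt = dV/dr · dr/dt = 4πr² · 13
At r = 27: dV/dt = 37908π cm³/s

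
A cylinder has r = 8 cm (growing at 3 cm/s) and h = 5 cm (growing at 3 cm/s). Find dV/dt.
432π cm³/s

V = πr²h
dV/dt = 2πrh·dr/dt + πr²·dh/dt
= 2π(8)(5)(3) + π(8)²(3)
= 432π cm³/s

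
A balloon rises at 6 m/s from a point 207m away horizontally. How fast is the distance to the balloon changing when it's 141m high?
141√6970/3485 ≈ 3.378 m/s

z² = 207² + y²
z = √(207² + 141²) = 3√6970
dz/dt = y/z · dy/dt = 141/(3√6970) · 6 = 141√6970/3485 ≈ 3.378 m/s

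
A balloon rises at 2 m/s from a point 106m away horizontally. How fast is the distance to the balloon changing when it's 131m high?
262√28397/28397 ≈ 1.555 m/s

z² = 106² + y²
z = √(106² + 131²) = √28397
dz/dt = y/z · dy/dt = 131/√28397 · 2 = 262√28397/28397 ≈ 1.555 m/s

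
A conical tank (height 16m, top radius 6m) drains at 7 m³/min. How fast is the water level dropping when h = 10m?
112/(225π) ≈ 0.1584 m/min

r/h = 6/16, so r = (3/8)h
V = (1/3)πr²h = (1/3)π((3/8)h)²h = (3/64)πh³
dV/dh = (9/64)πh²
dh/dt = (dV/dt)/(dV/dh) = -7/((9/64)π·10²) = -112/(225π) m/min
The level is dropping at 112/(225π) ≈ 0.1584 m/min.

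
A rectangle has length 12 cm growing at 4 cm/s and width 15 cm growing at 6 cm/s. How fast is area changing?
132 cm²/s

A = lw
dA/dt = w·dl/dt + l·dw/dt = 15·4 + 12·6 = 132 cm²/s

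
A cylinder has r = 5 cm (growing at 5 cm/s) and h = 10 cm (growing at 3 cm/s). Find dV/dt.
575π cm³/s

V = πr²h
dV/dt = 2πrh·dr/dt + πr²·dh/dt
= 2π(5)(10)(5) + π(5)²(3)
= 575π cm³/s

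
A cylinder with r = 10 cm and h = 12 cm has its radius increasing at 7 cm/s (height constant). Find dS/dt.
448π cm²/s

S = 2πrh + 2πr² (lateral + bases)
dS/dt = (2πh + 4πr)·dr/dt = (2π·12 + 4π·10)·7
= 448π cm²/s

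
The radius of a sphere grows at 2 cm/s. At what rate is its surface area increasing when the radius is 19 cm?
304π cm²/s

S = 4πr²
dS/dt = dS/dr · dr/dt = 8πr · 2
At r = 19: dS/dt = 304π cm²/s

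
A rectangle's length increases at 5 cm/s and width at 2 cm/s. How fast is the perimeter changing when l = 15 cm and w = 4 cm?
14 cm/s

P = 2(l + w)
dP/dt = 2(dl/dt + dw/dt) = 2(5 + 2) = 14 cm/s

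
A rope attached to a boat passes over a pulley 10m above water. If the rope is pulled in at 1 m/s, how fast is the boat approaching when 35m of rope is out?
7√5/15 ≈ 1.043 m/s

rope² = x² + 10²
x = √(35² - 10²) = 15√5
dx/dt = (rope/x) · d(rope)/dt = (35/(15√5)) · (-1) = -7√5/15 m/s
The boat approaches at 7√5/15 ≈ 1.043 m/s.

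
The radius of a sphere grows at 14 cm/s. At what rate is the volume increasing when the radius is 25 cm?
35000π cm³/s

V = (4/3)πr³
dV/dt = dV/dr · dr/dt = 4πr² · 14
At r = 25: dV/dt = 35000π cm³/s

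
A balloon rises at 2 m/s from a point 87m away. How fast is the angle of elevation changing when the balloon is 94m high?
0.010607 rad/s

tan(θ) = y/87
sec²(θ) · dθ/dt = (1/87) · dy/dt
dθ/dt = cos²(θ)/87 · 2 = 87/(87² + 94²) · 2
dθ/dt = 0.010607 rad/s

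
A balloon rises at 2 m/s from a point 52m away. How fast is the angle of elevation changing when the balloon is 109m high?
0.007131 rad/s

tan(θ) = y/52
sec²(θ) · dθ/dt = (1/52) · dy/dt
dθ/dt = cos²(θ)/52 · 2 = 52/(52² + 109²) · 2
dθ/dt = 0.007131 rad/s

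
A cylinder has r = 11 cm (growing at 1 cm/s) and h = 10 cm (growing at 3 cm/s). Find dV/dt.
583π cm³/s

V = πr²h
dV/dt = 2πrh·dr/dt + πr²·dh/dt
= 2π(11)(10)(1) + π(11)²(3)
= 583π cm³/s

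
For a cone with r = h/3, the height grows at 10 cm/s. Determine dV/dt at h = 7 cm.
490π/9 cm³/s

V = (1/3)π(h/3)²h = πh³/27
dV/dt = πh²/9 · 10
At h = 7: dV/dt = 490π/9 cm³/s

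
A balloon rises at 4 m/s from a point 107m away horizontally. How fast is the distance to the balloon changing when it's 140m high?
560√31049/31049 ≈ 3.178 m/s

z² = 107² + y²
z = √(107² + 140²) = √31049
dz/dt = y/z · dy/dt = 140/√31049 · 4 = 560√31049/31049 ≈ 3.178 m/s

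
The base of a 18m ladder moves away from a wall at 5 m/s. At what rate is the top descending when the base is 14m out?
35√2/8 ≈ 6.187 m/s

x² + y² = 18²
2x·dx/dt + 2y·dy/dt = 0
dy/dt = -x/y · dx/dt = -14/(8√2) · 5 = -35√2/8 m/s
The top is descending at 35√2/8 ≈ 6.187 m/s.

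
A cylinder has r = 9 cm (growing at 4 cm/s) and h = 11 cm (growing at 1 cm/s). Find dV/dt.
873π cm³/s

V = πr²h
dV/dt = 2πrh·dr/dt + πr²·dh/dt
= 2π(9)(11)(4) + π(9)²(1)
= 873π cm³/s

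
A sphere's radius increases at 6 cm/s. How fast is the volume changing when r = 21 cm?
10584π cm³/s

V = (4/3)πr³
dV/dt = dV/dr · dr/dt = 4πr² · 6
At r = 21: dV/dt = 10584π cm³/s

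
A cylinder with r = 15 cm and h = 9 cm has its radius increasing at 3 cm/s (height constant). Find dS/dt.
234π cm²/s

S = 2πrh + 2πr² (lateral + bases)
dS/dt = (2πh + 4πr)·dr/dt = (2π·9 + 4π·15)·3
= 234π cm²/s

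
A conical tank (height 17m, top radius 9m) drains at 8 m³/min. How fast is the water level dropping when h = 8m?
289/(648π) ≈ 0.142 m/min

r/h = 9/17, so r = (9/17)h
V = (1/3)πr²h = (1/3)π((9/17)h)²h = (27/289)πh³
dV/dh = (81/289)πh²
dh/dt = (dV/dt)/(dV/dh) = -8/((81/289)π·8²) = -289/(648π) m/min
The level is dropping at 289/(648π) ≈ 0.142 m/min.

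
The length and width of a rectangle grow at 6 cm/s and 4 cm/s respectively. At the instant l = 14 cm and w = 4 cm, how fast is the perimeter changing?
20 cm/s

P = 2(l + w)
dP/dt = 2(dl/dt + dw/dt) = 2(6 + 4) = 20 cm/s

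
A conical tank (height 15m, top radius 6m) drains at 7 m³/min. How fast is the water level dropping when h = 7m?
25/(28π) ≈ 0.2842 m/min

r/h = 6/15, so r = (2/5)h
V = (1/3)πr²h = (1/3)π((2/5)h)²h = (4/75)πh³
dV/dh = (4/25)πh²
dh/dt = (dV/dt)/(dV/dh) = -7/((4/25)π·7²) = -25/(28π) m/min
The level is dropping at 25/(28π) ≈ 0.2842 m/min.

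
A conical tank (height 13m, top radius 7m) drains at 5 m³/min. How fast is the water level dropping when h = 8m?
845/(3136π) ≈ 0.08577 m/min

r/h = 7/13, so r = (7/13)h
V = (1/3)πr²h = (1/3)π((7/13)h)²h = (49/507)πh³
dV/dh = (49/169)πh²
dh/dt = (dV/dt)/(dV/dh) = -5/((49/169)π·8²) = -845/(3136π) m/min
The level is dropping at 845/(3136π) ≈ 0.08577 m/min.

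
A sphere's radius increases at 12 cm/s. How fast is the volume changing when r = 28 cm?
37632π cm³/s

V = (4/3)πr³
dV/dt = dV/dr · dr/dt = 4πr² · 12
At r = 28: dV/dt = 37632π cm³/s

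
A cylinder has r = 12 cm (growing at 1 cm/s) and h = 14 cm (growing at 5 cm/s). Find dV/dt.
1056π cm³/s

V = πr²h
dV/dt = 2πrh·dr/dt + πr²·dh/dt
= 2π(12)(14)(1) + π(12)²(5)
= 1056π cm³/s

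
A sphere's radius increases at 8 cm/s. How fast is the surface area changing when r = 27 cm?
1728π cm²/s

S = 4πr²
dS/dt = dS/dr · dr/dt = 8πr · 8
At r = 27: dS/dt = 1728π cm²/s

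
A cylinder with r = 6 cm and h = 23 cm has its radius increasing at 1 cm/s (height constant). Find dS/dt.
70π cm²/s

S = 2πrh + 2πr² (lateral + bases)
dS/dt = (2πh + 4πr)·dr/dt = (2π·23 + 4π·6)·1
= 70π cm²/s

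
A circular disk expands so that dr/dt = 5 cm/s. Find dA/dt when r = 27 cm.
270π cm²/s

A = πr²
dA/dt = 2πr · dr/dt = 2π(27)(5) = 270π cm²/s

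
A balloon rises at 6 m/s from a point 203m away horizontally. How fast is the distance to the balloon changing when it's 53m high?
159√44018/22009 ≈ 1.516 m/s

z² = 203² + y²
z = √(203² + 53²) = √44018
dz/dt = y/z · dy/dt = 53/√44018 · 6 = 159√44018/22009 ≈ 1.516 m/s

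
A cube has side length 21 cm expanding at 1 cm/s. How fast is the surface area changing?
252 cm²/s

A = 6s²
dA/dt = 12s · ds/dt = 12·21·1 = 252 cm²/s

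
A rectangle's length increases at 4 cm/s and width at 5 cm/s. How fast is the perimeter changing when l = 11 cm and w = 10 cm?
18 cm/s

P = 2(l + w)
dP/dt = 2(dl/dt + dw/dt) = 2(4 + 5) = 18 cm/s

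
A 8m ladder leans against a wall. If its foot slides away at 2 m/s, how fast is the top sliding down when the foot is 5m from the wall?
10√39/39 ≈ 1.601 m/s

x² + y² = 8²
2x·dx/dt + 2y·dy/dt = 0
dy/dt = -x/y · dx/dt = -5/√39 · 2 = -10√39/39 m/s
The top is descending at 10√39/39 ≈ 1.601 m/s.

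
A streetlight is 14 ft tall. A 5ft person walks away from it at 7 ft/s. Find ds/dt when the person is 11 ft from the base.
35/9 ft/s

By similar triangles: 14/(x+s) = 5/s
Solving: s = 5x/9
ds/dt = 5/9 · dx/dt = 5/9 · 7 = 35/9 ft/s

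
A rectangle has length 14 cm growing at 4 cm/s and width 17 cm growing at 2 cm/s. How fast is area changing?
96 cm²/s

A = lw
dA/dt = w·dl/dt + l·dw/dt = 17·4 + 14·2 = 96 cm²/s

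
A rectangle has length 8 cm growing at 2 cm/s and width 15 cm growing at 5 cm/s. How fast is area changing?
70 cm²/s

A = lw
dA/dt = w·dl/dt + l·dw/dt = 15·2 + 8·5 = 70 cm²/s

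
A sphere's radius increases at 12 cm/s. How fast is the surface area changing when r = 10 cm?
960π cm²/s

S = 4πr²
dS/dt = dS/dr · dr/dt = 8πr · 12
At r = 10: dS/dt = 960π cm²/s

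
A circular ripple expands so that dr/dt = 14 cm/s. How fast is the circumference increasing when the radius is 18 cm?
28π cm/s

C = 2πr
dC/dt = 2π · dr/dt = 2π · 14 = 28π cm/s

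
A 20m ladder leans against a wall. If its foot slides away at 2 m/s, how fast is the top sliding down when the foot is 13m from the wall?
26√231/231 ≈ 1.711 m/s

x² + y² = 20²
2x·dx/dt + 2y·dy/dt = 0
dy/dt = -x/y · dx/dt = -13/√231 · 2 = -26√231/231 m/s
The top is descending at 26√231/231 ≈ 1.711 m/s.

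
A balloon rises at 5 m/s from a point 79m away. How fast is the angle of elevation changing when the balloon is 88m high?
0.028245 rad/s

tan(θ) = y/79
sec²(θ) · dθ/dt = (1/79) · dy/dt
dθ/dt = cos²(θ)/79 · 5 = 79/(79² + 88²) · 5
dθ/dt = 0.028245 rad/s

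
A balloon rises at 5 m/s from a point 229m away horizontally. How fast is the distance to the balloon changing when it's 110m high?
550√64541/64541 ≈ 2.165 m/s

z² = 229² + y²
z = √(229² + 110²) = √64541
dz/dt = y/z · dy/dt = 110/√64541 · 5 = 550√64541/64541 ≈ 2.165 m/s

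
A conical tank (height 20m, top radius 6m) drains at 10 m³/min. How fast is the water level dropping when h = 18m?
250/(729π) ≈ 0.1092 m/min

r/h = 6/20, so r = (3/10)h
V = (1/3)πr²h = (1/3)π((3/10)h)²h = (3/100)πh³
dV/dh = (9/100)πh²
dh/dt = (dV/dt)/(dV/dh) = -10/((9/100)π·18²) = -250/(729π) m/min
The level is dropping at 250/(729π) ≈ 0.1092 m/min.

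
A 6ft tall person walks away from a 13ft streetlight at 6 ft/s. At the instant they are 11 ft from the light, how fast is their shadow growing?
36/7 ft/s

By similar triangles: 13/(x+s) = 6/s
Solving: s = 6x/7
ds/dt = 6/7 · dx/dt = 6/7 · 6 = 36/7 ft/s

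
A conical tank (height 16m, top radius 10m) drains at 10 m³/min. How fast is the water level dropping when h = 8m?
2/(5π) ≈ 0.1273 m/min

r/h = 10/16, so r = (5/8)h
V = (1/3)πr²h = (1/3)π((5/8)h)²h = (25/192)πh³
dV/dh = (25/64)πh²
dh/dt = (dV/dt)/(dV/dh) = -10/((25/64)π·8²) = -2/(5π) m/min
The level is dropping at 2/(5π) ≈ 0.1273 m/min.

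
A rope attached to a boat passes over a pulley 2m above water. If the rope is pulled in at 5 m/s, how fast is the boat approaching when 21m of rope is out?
105√437/437 ≈ 5.023 m/s

rope² = x² + 2²
x = √(21² - 2²) = √437
dx/dt = (rope/x) · d(rope)/dt = (21/√437) · (-5) = -105√437/437 m/s
The boat approaches at 105√437/437 ≈ 5.023 m/s.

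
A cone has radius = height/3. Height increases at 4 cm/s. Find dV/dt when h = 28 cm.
3136π/9 cm³/s

V = (1/3)π(h/3)²h = πh³/27
dV/dt = πh²/9 · 4
At h = 28: dV/dt = 3136π/9 cm³/s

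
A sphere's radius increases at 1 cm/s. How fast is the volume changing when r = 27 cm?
2916π cm³/s

V = (4/3)πr³
dV/dt = dV/dr · dr/dt = 4πr² · 1
At r = 27: dV/dt = 2916π cm³/s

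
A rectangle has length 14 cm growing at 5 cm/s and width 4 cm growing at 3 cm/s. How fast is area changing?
62 cm²/s

A = lw
dA/dt = w·dl/dt + l·dw/dt = 4·5 + 14·3 = 62 cm²/s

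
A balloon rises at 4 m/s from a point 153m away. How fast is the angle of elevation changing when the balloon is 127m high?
0.015479 rad/s

tan(θ) = y/153
sec²(θ) · dθ/dt = (1/153) · dy/dt
dθ/dt = cos²(θ)/153 · 4 = 153/(153² + 127²) · 4
dθ/dt = 0.015479 rad/s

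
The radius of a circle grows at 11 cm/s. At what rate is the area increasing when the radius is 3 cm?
66π cm²/s

A = πr²
dA/dt = 2πr · dr/dt = 2π(3)(11) = 66π cm²/s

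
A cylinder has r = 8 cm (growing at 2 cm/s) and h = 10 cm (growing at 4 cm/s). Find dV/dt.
576π cm³/s

V = πr²h
dV/dt = 2πrh·dr/dt + πr²·dh/dt
= 2π(8)(10)(2) + π(8)²(4)
= 576π cm³/s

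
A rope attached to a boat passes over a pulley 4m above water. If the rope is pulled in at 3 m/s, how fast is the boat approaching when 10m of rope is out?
5√21/7 ≈ 3.273 m/s

rope² = x² + 4²
x = √(10² - 4²) = 2√21
dx/dt = (rope/x) · d(rope)/dt = (10/(2√21)) · (-3) = -5√21/7 m/s
The boat approaches at 5√21/7 ≈ 3.273 m/s.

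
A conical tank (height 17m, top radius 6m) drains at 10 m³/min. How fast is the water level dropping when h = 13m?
1445/(3042π) ≈ 0.1512 m/min

r/h = 6/17, so r = (6/17)h
V = (1/3)πr²h = (1/3)π((6/17)h)²h = (12/289)πh³
dV/dh = (36/289)πh²
dh/dt = (dV/dt)/(dV/dh) = -10/((36/289)π·13²) = -1445/(3042π) m/min
The level is dropping at 1445/(3042π) ≈ 0.1512 m/min.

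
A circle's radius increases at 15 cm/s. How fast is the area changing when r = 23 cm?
690π cm²/s

A = πr²
dA/dt = 2πr · dr/dt = 2π(23)(15) = 690π cm²/s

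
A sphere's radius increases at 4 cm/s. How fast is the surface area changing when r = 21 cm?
672π cm²/s

S = 4πr²
dS/dt = dS/dr · dr/dt = 8πr · 4
At r = 21: dS/dt = 672π cm²/s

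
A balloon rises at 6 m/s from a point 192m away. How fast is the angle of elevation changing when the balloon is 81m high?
0.026528 rad/s

tan(θ) = y/192
sec²(θ) · dθ/dt = (1/192) · dy/dt
dθ/dt = cos²(θ)/192 · 6 = 192/(192² + 81²) · 6
dθ/dt = 0.026528 rad/s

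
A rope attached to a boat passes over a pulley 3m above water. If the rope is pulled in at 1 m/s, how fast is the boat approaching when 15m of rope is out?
5√6/12 ≈ 1.021 m/s

rope² = x² + 3²
x = √(15² - 3²) = 6√6
dx/dt = (rope/x) · d(rope)/dt = (15/(6√6)) · (-1) = -5√6/12 m/s
The boat approaches at 5√6/12 ≈ 1.021 m/s.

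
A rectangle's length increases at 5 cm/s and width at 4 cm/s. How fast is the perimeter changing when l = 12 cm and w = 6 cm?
18 cm/s

P = 2(l + w)
dP/dt = 2(dl/dt + dw/dt) = 2(5 + 4) = 18 cm/s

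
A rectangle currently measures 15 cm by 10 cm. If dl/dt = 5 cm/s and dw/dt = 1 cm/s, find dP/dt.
12 cm/s

P = 2(l + w)
dP/dt = 2(dl/dt + dw/dt) = 2(5 + 1) = 12 cm/s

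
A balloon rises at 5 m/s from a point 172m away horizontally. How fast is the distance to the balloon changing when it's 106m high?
53√10205/2041 ≈ 2.623 m/s

z² = 172² + y²
z = √(172² + 106²) = 2√10205
dz/dt = y/z · dy/dt = 106/(2√10205) · 5 = 53√10205/2041 ≈ 2.623 m/s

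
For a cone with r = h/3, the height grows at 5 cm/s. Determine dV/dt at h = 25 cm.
3125π/9 cm³/s

V = (1/3)π(h/3)²h = πh³/27
dV/dt = πh²/9 · 5
At h = 25: dV/dt = 3125π/9 cm³/s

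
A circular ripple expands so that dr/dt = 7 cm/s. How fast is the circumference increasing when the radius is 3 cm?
14π cm/s

C = 2πr
dC/dt = 2π · dr/dt = 2π · 7 = 14π cm/s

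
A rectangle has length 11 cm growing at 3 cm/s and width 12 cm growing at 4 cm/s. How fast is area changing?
80 cm²/s

A = lw
dA/dt = w·dl/dt + l·dw/dt = 12·3 + 11·4 = 80 cm²/s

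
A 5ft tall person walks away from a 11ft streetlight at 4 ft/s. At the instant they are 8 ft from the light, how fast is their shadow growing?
10/3 ft/s

By similar triangles: 11/(x+s) = 5/s
Solving: s = 5x/6
ds/dt = 5/6 · dx/dt = 5/6 · 4 = 10/3 ft/s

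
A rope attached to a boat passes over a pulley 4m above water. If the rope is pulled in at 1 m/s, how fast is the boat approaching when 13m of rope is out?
13√17/51 ≈ 1.051 m/s

rope² = x² + 4²
x = √(13² - 4²) = 3√17
dx/dt = (rope/x) · d(rope)/dt = (13/(3√17)) · (-1) = -13√17/51 m/s
The boat approaches at 13√17/51 ≈ 1.051 m/s.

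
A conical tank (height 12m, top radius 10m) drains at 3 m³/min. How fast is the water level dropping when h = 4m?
27/(100π) ≈ 0.08594 m/min

r/h = 10/12, so r = (5/6)h
V = (1/3)πr²h = (1/3)π((5/6)h)²h = (25/108)πh³
dV/dh = (25/36)πh²
dh/dt = (dV/dt)/(dV/dh) = -3/((25/36)π·4²) = -27/(100π) m/min
The level is dropping at 27/(100π) ≈ 0.08594 m/min.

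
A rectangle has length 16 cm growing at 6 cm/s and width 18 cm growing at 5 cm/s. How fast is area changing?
188 cm²/s

A = lw
dA/dt = w·dl/dt + l·dw/dt = 18·6 + 16·5 = 188 cm²/s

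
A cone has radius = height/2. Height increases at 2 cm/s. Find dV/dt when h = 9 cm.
81π/2 cm³/s

V = (1/3)π(h/2)²h = πh³/12
dV/dt = πh²/4 · 2
At h = 9: dV/dt = 81π/2 cm³/s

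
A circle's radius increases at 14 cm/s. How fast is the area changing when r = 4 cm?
112π cm²/s

A = πr²
dA/dt = 2πr · dr/dt = 2π(4)(14) = 112π cm²/s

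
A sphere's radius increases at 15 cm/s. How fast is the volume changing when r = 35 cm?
73500π cm³/s

V = (4/3)πr³
dV/dt = dV/dr · dr/dt = 4πr² · 15
At r = 35: dV/dt = 73500π cm³/s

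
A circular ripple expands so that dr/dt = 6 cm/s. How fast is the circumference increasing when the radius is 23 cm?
12π cm/s

C = 2πr
dC/dt = 2π · dr/dt = 2π · 6 = 12π cm/s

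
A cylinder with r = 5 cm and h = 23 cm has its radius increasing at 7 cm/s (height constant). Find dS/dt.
462π cm²/s

S = 2πrh + 2πr² (lateral + bases)
dS/dt = (2πh + 4πr)·dr/dt = (2π·23 + 4π·5)·7
= 462π cm²/s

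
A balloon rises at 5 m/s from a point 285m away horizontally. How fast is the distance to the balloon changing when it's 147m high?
245√11426/11426 ≈ 2.292 m/s

z² = 285² + y²
z = √(285² + 147²) = 3√11426
dz/dt = y/z · dy/dt = 147/(3√11426) · 5 = 245√11426/11426 ≈ 2.292 m/s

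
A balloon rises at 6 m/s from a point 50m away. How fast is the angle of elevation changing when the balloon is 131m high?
0.015259 rad/s

tan(θ) = y/50
sec²(θ) · dθ/dt = (1/50) · dy/dt
dθ/dt = cos²(θ)/50 · 6 = 50/(50² + 131²) · 6
dθ/dt = 0.015259 rad/s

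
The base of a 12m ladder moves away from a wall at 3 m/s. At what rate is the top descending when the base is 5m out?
15√119/119 ≈ 1.375 m/s

x² + y² = 12²
2x·dx/dt + 2y·dy/dt = 0
dy/dt = -x/y · dx/dt = -5/√119 · 3 = -15√119/119 m/s
The top is descending at 15√119/119 ≈ 1.375 m/s.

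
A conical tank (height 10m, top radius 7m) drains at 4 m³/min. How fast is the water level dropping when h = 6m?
100/(441π) ≈ 0.07218 m/min

r/h = 7/10, so r = (7/10)h
V = (1/3)πr²h = (1/3)π((7/10)h)²h = (49/300)πh³
dV/dh = (49/100)πh²
dh/dt = (dV/dt)/(dV/dh) = -4/((49/100)π·6²) = -100/(441π) m/min
The level is dropping at 100/(441π) ≈ 0.07218 m/min.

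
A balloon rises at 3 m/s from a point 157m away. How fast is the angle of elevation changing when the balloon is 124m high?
0.011768 rad/s

tan(θ) = y/157
sec²(θ) · dθ/dt = (1/157) · dy/dt
dθ/dt = cos²(θ)/157 · 3 = 157/(157² + 124²) · 3
dθ/dt = 0.011768 rad/s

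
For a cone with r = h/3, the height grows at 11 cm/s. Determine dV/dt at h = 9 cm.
99π cm³/s

V = (1/3)π(h/3)²h = πh³/27
dV/dt = πh²/9 · 11
At h = 9: dV/dt = 99π cm³/s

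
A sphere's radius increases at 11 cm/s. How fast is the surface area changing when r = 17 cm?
1496π cm²/s

S = 4πr²
dS/dt = dS/dr · dr/dt = 8πr · 11
At r = 17: dS/dt = 1496π cm²/s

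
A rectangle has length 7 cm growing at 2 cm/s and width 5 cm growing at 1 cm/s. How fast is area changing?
17 cm²/s

A = lw
dA/dt = w·dl/dt + l·dw/dt = 5·2 + 7·1 = 17 cm²/s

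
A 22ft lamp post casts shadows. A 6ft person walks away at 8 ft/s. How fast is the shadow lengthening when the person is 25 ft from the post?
3 ft/s

By similar triangles: 22/(x+s) = 6/s
Solving: s = 6x/16
ds/dt = 6/16 · dx/dt = 3/8 · 8 = 3 ft/s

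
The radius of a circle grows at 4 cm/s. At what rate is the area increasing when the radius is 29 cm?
232π cm²/s

A = πr²
dA/dt = 2πr · dr/dt = 2π(29)(4) = 232π cm²/s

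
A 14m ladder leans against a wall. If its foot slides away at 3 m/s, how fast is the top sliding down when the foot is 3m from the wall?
9√187/187 ≈ 0.6581 m/s

x² + y² = 14²
2x·dx/dt + 2y·dy/dt = 0
dy/dt = -x/y · dx/dt = -3/√187 · 3 = -9√187/187 m/s
The top is descending at 9√187/187 ≈ 0.6581 m/s.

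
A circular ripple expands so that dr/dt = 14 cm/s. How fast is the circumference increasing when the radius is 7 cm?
28π cm/s

C = 2πr
dC/dt = 2π · dr/dt = 2π · 14 = 28π cm/s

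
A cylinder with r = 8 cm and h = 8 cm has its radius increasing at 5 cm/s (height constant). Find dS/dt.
240π cm²/s

S = 2πrh + 2πr² (lateral + bases)
dS/dt = (2πh + 4πr)·dr/dt = (2π·8 + 4π·8)·5
= 240π cm²/s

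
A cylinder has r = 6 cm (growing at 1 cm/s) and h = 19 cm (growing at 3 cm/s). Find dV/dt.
336π cm³/s

V = πr²h
dV/dt = 2πrh·dr/dt + πr²·dh/dt
= 2π(6)(19)(1) + π(6)²(3)
= 336π cm³/s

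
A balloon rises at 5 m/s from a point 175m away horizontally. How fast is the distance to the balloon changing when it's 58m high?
290√33989/33989 ≈ 1.573 m/s

z² = 175² + y²
z = √(175² + 58²) = √33989
dz/dt = y/z · dy/dt = 58/√33989 · 5 = 290√33989/33989 ≈ 1.573 m/s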